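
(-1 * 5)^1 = -5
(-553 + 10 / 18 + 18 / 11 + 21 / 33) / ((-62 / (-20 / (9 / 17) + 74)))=286391 / 891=321.43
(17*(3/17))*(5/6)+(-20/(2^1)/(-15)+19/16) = 209/48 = 4.35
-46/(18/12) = -30.67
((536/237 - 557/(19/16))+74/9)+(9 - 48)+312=-2506849/13509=-185.57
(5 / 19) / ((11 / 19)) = 5 / 11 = 0.45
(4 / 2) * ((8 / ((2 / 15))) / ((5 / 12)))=288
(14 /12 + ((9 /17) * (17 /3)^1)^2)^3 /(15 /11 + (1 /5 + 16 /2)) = 12483955 /113616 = 109.88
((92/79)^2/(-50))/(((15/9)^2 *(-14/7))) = 19044/3900625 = 0.00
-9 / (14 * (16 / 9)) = -81 / 224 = -0.36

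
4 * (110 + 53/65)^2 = 207532836/4225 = 49120.20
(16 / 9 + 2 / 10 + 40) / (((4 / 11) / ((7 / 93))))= 145453 / 16740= 8.69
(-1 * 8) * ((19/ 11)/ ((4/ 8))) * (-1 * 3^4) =24624/ 11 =2238.55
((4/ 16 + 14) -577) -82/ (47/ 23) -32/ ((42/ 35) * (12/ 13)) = -1068949/ 1692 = -631.77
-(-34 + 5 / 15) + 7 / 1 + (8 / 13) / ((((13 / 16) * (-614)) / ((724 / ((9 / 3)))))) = 6283390 / 155649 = 40.37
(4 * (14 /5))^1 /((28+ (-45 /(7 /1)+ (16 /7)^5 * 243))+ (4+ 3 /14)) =1882384 /2552373485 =0.00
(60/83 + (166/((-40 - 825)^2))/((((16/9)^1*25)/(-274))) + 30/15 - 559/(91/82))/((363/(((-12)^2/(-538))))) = 130674560813754/353741494500625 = 0.37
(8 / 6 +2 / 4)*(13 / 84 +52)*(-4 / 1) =-48191 / 126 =-382.47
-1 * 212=-212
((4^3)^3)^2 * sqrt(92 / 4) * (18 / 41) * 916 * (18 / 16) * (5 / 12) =531115655823360 * sqrt(23) / 41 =62125395237136.06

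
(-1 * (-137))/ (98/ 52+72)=3562/ 1921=1.85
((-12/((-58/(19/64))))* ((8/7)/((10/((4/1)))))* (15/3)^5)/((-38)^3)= -1875/1172528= -0.00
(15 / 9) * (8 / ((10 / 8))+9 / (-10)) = 55 / 6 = 9.17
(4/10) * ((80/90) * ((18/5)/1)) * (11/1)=352/25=14.08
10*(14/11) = 140/11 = 12.73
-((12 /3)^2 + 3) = -19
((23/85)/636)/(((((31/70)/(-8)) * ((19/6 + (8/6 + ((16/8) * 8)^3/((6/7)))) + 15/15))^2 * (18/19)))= 2740864/428069742506115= 0.00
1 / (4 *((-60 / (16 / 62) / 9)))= -3 / 310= -0.01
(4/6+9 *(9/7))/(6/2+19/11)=2827/1092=2.59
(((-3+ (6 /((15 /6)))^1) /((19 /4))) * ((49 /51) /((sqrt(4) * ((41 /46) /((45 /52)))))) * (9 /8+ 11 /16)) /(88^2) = -294147 /21331188736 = -0.00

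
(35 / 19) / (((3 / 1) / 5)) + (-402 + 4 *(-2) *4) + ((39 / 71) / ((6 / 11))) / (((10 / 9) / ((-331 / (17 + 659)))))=-1815599753 / 4208880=-431.37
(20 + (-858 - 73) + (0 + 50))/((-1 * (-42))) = -41/2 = -20.50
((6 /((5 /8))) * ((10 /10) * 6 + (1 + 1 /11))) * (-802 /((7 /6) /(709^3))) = -6420962954570112 /385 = -16677825856026.26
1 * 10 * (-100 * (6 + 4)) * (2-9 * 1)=70000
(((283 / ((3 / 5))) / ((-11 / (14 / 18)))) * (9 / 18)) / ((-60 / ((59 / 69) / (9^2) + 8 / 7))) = 12770375 / 39838392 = 0.32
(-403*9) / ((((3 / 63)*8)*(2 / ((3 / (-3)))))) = 76167 / 16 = 4760.44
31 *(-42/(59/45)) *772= -45231480/59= -766635.25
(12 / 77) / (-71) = -12 / 5467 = -0.00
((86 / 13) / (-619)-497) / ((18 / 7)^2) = -195972805 / 2607228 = -75.17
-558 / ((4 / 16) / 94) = -209808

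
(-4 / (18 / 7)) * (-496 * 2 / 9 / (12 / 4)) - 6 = 12430 / 243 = 51.15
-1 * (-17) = 17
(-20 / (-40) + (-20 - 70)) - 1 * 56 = -291 / 2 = -145.50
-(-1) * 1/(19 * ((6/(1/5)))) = 1/570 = 0.00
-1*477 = -477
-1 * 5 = -5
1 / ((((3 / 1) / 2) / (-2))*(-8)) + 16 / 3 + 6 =23 / 2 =11.50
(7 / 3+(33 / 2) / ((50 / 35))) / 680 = 49 / 2400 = 0.02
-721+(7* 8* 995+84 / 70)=275001 / 5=55000.20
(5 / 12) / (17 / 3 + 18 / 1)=5 / 284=0.02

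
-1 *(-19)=19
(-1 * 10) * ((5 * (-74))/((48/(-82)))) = -37925/6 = -6320.83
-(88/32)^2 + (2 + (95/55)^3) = -0.41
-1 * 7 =-7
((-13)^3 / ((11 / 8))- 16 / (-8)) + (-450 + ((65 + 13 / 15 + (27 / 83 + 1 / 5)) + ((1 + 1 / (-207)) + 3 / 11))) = -1869270593 / 944955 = -1978.16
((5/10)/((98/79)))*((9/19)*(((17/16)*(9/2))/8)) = 108783/953344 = 0.11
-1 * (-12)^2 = -144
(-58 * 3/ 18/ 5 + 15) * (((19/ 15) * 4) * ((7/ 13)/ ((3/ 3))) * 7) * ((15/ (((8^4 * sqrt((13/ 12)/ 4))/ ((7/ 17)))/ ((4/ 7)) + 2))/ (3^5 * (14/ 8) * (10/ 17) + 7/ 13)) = -1772624/ 4871745544325 + 3857229824 * sqrt(39)/ 14615236632975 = 0.00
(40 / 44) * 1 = 10 / 11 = 0.91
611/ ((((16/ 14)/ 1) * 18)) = 4277/ 144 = 29.70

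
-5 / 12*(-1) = 5 / 12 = 0.42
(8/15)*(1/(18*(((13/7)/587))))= 16436/1755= 9.37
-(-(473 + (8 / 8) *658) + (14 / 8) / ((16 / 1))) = 72377 / 64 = 1130.89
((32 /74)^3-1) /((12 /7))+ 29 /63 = -968131 /12764556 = -0.08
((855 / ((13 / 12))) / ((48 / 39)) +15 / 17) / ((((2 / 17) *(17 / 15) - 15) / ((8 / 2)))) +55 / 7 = -4376320 / 26537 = -164.91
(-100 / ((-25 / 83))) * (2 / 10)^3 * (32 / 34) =5312 / 2125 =2.50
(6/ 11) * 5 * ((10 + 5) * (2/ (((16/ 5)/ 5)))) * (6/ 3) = 5625/ 22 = 255.68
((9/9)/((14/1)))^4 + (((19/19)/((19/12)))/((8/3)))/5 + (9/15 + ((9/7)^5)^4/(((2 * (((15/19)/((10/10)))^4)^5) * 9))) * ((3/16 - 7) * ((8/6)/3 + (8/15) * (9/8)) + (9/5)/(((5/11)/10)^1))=2158596635023514169955046216805098330533/69399401534483094131469726562500000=31103.97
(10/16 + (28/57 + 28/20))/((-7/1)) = -5737/15960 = -0.36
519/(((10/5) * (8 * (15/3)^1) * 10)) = 519/800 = 0.65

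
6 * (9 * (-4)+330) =1764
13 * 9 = 117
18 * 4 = 72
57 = 57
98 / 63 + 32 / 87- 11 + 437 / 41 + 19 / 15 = 152413 / 53505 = 2.85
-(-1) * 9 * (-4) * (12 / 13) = -432 / 13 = -33.23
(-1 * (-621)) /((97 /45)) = 27945 /97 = 288.09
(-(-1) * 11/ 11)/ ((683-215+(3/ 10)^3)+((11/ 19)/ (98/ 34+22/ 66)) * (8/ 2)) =779000/ 365154033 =0.00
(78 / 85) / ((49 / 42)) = 468 / 595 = 0.79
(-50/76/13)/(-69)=25/34086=0.00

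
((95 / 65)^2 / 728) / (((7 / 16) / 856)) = 618032 / 107653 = 5.74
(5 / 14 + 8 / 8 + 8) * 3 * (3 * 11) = 12969 / 14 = 926.36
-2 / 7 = -0.29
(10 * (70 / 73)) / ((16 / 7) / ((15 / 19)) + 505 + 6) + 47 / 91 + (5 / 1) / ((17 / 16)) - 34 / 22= 247714417490 / 67030082119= 3.70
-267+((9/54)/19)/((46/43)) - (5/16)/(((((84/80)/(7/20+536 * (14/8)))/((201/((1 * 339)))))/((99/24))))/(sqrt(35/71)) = -1239.83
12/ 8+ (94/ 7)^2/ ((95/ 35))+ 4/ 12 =54479/ 798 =68.27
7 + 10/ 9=8.11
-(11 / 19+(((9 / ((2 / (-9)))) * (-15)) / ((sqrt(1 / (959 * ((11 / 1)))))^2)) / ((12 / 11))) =-5874474.95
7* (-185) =-1295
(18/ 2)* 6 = 54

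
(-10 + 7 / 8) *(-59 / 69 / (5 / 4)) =4307 / 690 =6.24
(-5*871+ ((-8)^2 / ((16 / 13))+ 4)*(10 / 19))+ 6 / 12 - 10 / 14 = -1150647 / 266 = -4325.74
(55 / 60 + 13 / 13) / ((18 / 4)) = 23 / 54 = 0.43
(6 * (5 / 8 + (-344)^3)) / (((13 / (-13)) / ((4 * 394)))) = 384930908394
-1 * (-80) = 80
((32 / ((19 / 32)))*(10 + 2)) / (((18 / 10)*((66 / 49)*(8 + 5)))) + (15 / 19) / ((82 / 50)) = 21054785 / 1002573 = 21.00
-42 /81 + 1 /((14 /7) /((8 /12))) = -5 /27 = -0.19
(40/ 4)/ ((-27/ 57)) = -190/ 9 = -21.11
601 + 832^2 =692825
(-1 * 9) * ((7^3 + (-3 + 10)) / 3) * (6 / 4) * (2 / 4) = -1575 / 2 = -787.50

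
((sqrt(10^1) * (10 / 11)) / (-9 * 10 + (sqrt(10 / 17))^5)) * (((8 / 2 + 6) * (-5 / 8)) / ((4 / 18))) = 1625625 * sqrt(17) / 2530163174 + 2875210425 * sqrt(10) / 10120652696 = 0.90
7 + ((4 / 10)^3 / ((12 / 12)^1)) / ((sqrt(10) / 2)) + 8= 8 * sqrt(10) / 625 + 15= 15.04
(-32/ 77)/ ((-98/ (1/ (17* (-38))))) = -8/ 1218679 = -0.00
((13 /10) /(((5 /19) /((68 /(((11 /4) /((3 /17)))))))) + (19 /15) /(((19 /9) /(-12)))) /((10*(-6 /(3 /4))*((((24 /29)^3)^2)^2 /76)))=-2211696209817386975291 /16738492574859264000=-132.13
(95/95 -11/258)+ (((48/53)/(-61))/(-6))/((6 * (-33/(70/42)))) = 79054829/82577286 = 0.96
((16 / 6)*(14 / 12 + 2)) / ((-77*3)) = -76 / 2079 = -0.04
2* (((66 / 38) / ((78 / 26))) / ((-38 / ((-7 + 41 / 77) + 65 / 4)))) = -3013 / 10108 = -0.30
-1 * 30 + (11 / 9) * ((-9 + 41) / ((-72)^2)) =-43729 / 1458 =-29.99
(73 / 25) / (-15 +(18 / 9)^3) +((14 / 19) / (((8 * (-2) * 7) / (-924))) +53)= 390101 / 6650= 58.66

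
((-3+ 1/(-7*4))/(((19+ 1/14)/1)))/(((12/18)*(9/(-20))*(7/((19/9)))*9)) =8075/454167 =0.02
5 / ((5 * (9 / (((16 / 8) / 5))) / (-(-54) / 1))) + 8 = 52 / 5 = 10.40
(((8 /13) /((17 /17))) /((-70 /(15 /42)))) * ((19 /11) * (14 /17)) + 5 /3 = 84857 /51051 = 1.66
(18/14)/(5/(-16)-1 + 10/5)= 1.87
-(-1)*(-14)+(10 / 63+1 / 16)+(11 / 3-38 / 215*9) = -2536231 / 216720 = -11.70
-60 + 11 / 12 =-709 / 12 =-59.08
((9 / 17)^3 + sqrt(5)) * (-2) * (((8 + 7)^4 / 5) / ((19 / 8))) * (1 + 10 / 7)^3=-795906000 * sqrt(5) / 6517- 118098000 / 6517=-291207.29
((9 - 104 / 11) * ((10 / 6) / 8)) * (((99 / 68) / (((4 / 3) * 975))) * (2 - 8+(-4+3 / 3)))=0.00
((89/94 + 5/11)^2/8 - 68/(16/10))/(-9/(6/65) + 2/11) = 361413439/832386544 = 0.43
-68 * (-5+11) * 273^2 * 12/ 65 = -28068768/ 5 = -5613753.60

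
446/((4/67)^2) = 1001047/8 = 125130.88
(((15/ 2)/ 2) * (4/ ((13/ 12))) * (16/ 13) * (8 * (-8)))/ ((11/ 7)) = -1290240/ 1859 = -694.05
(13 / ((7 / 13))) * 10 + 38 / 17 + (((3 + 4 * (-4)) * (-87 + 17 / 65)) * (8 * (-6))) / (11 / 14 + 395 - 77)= 196186156 / 2655485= 73.88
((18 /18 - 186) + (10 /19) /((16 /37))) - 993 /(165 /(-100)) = 698955 /1672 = 418.04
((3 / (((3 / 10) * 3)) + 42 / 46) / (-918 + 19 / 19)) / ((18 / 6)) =-293 / 189819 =-0.00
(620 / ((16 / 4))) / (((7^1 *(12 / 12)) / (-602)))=-13330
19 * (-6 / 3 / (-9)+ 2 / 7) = 608 / 63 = 9.65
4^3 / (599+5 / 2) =128 / 1203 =0.11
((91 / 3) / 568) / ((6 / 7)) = 637 / 10224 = 0.06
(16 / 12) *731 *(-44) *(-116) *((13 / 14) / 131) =97006624 / 2751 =35262.31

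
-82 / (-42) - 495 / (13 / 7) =-72232 / 273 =-264.59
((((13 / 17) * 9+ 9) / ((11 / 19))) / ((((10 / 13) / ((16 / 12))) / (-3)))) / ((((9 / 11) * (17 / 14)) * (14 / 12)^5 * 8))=-8.30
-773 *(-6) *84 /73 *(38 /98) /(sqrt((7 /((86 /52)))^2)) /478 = 11367738 /11113739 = 1.02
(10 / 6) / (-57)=-5 / 171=-0.03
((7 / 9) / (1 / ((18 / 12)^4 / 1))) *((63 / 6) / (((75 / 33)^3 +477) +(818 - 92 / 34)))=0.03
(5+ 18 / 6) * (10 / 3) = 80 / 3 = 26.67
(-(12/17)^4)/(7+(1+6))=-10368/584647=-0.02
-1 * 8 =-8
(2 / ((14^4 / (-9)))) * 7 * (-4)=0.01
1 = 1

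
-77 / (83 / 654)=-50358 / 83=-606.72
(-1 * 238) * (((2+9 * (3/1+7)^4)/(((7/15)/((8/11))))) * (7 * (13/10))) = -303781296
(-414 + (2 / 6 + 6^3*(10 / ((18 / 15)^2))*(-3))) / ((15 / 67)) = -987647 / 45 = -21947.71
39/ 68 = 0.57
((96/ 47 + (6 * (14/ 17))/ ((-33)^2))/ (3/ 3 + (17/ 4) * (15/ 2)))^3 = 107162128295485014016/ 443841041527370271774891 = 0.00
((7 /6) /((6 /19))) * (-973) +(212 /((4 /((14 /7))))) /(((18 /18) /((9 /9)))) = -3488.69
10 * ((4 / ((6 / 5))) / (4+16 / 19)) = 475 / 69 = 6.88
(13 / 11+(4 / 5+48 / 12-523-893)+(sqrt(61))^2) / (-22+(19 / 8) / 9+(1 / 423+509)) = -251079264 / 90689995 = -2.77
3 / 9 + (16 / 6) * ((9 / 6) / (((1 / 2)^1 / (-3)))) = -71 / 3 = -23.67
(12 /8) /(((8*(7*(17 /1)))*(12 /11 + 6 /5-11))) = -0.00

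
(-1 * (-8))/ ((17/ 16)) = 128/ 17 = 7.53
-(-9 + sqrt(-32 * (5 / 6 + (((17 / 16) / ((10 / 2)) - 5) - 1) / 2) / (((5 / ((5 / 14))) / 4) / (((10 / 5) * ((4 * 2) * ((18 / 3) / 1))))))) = 9 - 8 * sqrt(34615) / 35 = -33.53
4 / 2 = 2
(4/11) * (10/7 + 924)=25912/77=336.52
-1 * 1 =-1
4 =4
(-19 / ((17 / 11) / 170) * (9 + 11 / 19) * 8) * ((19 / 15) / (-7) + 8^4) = -1967959136 / 3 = -655986378.67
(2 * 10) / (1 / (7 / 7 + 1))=40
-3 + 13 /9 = -14 /9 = -1.56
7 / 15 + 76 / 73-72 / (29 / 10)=-740521 / 31755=-23.32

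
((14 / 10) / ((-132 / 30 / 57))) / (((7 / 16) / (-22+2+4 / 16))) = 9006 / 11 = 818.73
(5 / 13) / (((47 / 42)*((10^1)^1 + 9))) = 210 / 11609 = 0.02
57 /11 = 5.18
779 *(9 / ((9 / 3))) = 2337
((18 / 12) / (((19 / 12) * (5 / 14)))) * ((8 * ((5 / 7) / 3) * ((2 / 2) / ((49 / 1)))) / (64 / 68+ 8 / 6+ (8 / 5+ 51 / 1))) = 24480 / 13027483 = 0.00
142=142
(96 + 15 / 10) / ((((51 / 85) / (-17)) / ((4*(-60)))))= 663000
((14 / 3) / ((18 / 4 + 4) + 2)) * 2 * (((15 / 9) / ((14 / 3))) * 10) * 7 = 200 / 9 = 22.22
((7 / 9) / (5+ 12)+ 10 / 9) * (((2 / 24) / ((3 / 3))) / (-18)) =-59 / 11016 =-0.01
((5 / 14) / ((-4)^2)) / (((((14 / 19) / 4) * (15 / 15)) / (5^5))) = 296875 / 784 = 378.67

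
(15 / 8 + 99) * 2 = 807 / 4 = 201.75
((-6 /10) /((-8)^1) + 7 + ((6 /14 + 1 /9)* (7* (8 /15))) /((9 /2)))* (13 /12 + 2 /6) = 1243057 /116640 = 10.66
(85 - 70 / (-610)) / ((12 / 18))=7788 / 61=127.67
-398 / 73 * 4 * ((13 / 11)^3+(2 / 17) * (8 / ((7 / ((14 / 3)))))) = -246185288 / 4955313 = -49.68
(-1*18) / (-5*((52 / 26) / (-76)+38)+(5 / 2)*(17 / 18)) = 12312 / 128255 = 0.10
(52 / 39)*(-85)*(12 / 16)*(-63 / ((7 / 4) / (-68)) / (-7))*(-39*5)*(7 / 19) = -40575600 / 19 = -2135557.89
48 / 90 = 8 / 15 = 0.53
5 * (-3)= -15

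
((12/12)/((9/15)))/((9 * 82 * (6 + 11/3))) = 5/21402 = 0.00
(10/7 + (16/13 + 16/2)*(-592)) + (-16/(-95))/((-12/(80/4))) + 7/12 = -5462.88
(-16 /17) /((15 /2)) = -32 /255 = -0.13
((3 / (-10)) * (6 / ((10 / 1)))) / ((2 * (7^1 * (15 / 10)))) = -3 / 350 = -0.01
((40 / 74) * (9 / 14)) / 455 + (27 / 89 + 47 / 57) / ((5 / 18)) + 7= 2204254363 / 199275895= 11.06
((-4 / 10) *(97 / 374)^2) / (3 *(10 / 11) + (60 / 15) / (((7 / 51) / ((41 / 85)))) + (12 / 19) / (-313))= -391687261 / 244305476052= -0.00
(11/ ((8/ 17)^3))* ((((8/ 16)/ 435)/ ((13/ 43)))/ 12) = 2323849/ 69488640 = 0.03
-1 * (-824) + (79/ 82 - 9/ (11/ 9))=737475/ 902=817.60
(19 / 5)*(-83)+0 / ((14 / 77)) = -1577 / 5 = -315.40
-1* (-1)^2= -1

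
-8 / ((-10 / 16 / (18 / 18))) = 64 / 5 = 12.80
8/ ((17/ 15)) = 120/ 17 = 7.06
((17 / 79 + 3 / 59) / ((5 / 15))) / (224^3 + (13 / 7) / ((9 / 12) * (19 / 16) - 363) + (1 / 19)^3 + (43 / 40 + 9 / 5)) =33113989944000 / 466328374403138940281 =0.00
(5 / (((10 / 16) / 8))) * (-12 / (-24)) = 32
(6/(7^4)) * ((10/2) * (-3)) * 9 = -810/2401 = -0.34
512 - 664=-152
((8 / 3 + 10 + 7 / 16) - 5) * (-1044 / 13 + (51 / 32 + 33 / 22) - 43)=-19453501 / 19968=-974.23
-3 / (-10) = 0.30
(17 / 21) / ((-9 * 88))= -17 / 16632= -0.00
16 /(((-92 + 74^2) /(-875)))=-1750 /673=-2.60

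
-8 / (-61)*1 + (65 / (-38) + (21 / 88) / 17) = -2714089 / 1733864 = -1.57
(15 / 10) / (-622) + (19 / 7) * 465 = 10990719 / 8708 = 1262.14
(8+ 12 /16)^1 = 35 /4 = 8.75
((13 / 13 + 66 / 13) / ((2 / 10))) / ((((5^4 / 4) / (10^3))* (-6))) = -32.41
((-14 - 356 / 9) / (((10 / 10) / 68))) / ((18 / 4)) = -65552 / 81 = -809.28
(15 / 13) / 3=5 / 13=0.38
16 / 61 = 0.26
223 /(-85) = -223 /85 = -2.62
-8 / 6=-4 / 3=-1.33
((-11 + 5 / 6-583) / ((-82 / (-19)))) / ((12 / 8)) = -67621 / 738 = -91.63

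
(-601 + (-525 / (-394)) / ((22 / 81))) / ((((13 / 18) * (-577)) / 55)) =232512435 / 2955394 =78.67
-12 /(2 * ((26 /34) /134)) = -13668 /13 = -1051.38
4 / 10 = 2 / 5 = 0.40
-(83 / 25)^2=-6889 / 625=-11.02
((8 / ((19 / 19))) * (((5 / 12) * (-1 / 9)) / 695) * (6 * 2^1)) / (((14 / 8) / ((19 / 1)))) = -608 / 8757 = -0.07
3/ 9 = 1/ 3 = 0.33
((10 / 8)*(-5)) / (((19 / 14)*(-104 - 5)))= 175 / 4142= 0.04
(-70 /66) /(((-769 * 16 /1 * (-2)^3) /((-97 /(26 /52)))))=0.00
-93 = -93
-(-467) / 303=467 / 303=1.54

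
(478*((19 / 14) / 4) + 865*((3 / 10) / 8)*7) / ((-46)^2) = 43595 / 236992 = 0.18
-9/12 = -3/4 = -0.75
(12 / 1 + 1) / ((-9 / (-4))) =52 / 9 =5.78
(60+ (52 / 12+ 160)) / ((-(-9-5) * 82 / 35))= 3365 / 492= 6.84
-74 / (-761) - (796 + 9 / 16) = -796.47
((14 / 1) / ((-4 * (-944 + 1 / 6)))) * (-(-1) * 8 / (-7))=-24 / 5663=-0.00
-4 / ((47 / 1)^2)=-4 / 2209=-0.00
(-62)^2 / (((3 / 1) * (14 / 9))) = 5766 / 7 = 823.71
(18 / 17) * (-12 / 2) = -108 / 17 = -6.35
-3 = -3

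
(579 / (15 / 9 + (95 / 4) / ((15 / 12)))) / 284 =1737 / 17608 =0.10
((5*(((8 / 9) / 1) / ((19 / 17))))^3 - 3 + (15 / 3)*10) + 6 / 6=554442128 / 5000211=110.88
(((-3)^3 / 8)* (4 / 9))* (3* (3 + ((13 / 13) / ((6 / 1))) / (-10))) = -537 / 40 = -13.42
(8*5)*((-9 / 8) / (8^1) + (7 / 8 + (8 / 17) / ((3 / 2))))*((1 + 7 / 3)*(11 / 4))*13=12230075 / 2448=4995.95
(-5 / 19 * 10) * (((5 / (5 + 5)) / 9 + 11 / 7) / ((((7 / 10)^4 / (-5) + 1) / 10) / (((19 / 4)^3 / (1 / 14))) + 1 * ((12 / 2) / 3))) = -2.14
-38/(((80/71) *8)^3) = -6800309/131072000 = -0.05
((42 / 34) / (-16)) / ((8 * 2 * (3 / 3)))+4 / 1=4.00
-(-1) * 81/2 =81/2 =40.50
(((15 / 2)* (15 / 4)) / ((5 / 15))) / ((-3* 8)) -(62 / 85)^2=-1871641 / 462400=-4.05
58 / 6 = 29 / 3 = 9.67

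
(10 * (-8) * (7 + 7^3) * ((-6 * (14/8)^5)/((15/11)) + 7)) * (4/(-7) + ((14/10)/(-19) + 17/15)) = 406540295/456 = 891535.73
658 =658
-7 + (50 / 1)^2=2493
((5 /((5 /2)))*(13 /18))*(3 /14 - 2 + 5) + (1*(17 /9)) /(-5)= 4.27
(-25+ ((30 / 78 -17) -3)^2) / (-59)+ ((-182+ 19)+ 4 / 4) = -1676102 / 9971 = -168.10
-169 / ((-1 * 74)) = 169 / 74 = 2.28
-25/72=-0.35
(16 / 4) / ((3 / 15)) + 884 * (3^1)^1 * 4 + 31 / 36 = 382639 / 36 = 10628.86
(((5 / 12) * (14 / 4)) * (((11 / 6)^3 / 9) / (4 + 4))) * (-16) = -46585 / 23328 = -2.00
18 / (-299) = -18 / 299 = -0.06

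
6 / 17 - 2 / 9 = 20 / 153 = 0.13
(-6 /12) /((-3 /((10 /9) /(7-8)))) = -5 /27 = -0.19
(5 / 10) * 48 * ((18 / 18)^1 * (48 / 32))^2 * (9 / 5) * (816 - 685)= 63666 / 5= 12733.20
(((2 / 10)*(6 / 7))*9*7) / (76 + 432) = 27 / 1270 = 0.02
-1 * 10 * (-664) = 6640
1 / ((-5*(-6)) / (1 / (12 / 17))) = 17 / 360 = 0.05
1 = 1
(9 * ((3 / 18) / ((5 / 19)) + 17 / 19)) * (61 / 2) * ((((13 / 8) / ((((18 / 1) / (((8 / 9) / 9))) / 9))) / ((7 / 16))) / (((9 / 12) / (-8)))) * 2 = -88409984 / 53865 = -1641.33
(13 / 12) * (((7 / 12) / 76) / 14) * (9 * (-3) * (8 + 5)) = -507 / 2432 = -0.21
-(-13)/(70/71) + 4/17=13.42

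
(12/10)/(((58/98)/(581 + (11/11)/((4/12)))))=1184.11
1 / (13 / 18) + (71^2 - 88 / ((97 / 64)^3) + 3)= 59562329334 / 11864749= 5020.11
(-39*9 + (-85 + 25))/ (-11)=411/ 11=37.36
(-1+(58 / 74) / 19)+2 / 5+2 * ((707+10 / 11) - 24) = 52865086 / 38665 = 1367.26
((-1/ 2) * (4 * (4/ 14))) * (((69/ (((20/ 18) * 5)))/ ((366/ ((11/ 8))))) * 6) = -6831/ 42700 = -0.16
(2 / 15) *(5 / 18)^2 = 5 / 486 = 0.01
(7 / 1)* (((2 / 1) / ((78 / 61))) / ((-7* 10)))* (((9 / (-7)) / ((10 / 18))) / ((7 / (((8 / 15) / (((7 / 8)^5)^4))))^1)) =2531815624116635959296 / 6353459203947355579625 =0.40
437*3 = 1311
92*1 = 92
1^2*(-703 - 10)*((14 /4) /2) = -4991 /4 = -1247.75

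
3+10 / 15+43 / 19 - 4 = 110 / 57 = 1.93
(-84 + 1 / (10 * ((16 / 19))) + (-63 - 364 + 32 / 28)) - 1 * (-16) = -552987 / 1120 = -493.74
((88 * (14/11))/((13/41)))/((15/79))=362768/195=1860.35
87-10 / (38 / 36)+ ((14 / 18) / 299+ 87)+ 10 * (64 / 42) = 64339153 / 357903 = 179.77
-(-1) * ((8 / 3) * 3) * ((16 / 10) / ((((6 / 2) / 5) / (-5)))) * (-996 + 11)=105066.67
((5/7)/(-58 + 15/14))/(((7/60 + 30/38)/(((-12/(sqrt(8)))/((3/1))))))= 11400 * sqrt(2)/823301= 0.02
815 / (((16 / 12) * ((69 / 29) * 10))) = 4727 / 184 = 25.69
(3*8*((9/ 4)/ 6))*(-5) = -45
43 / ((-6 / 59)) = -422.83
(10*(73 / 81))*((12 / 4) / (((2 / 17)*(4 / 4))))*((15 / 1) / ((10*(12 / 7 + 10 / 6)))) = 43435 / 426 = 101.96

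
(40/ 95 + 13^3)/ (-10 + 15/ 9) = -125253/ 475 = -263.69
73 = 73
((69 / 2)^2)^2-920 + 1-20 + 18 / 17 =385085937 / 272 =1415757.12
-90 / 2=-45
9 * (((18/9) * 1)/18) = 1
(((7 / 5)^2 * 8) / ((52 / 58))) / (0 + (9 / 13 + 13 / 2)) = 11368 / 4675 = 2.43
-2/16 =-1/8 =-0.12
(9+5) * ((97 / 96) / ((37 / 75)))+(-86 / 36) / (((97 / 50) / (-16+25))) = 17.59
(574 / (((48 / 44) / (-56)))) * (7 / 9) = -618772 / 27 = -22917.48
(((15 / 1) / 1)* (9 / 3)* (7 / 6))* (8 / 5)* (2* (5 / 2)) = 420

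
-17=-17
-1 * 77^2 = -5929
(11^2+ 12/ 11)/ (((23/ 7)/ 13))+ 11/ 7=858274/ 1771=484.63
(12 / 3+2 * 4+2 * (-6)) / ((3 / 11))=0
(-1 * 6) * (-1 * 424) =2544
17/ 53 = 0.32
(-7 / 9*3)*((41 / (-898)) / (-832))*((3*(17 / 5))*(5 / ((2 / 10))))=-24395 / 747136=-0.03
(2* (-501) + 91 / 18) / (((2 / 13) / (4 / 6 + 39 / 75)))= -4152473 / 540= -7689.76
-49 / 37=-1.32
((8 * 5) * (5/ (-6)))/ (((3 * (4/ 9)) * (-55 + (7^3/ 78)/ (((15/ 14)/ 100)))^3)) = -1601613/ 2876537955065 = -0.00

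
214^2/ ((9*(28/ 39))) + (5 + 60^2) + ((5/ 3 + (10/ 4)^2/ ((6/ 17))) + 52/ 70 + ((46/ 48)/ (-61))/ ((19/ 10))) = 3476448337/ 324520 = 10712.59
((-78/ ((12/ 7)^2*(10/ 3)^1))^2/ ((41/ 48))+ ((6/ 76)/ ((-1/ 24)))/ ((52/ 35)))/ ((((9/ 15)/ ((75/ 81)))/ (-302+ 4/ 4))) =-148246929215/ 4374864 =-33886.07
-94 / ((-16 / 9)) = 423 / 8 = 52.88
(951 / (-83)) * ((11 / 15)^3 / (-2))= 421927 / 186750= 2.26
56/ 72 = 0.78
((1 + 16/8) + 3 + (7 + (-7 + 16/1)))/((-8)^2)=11/32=0.34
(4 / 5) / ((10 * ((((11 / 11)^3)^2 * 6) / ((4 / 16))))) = 1 / 300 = 0.00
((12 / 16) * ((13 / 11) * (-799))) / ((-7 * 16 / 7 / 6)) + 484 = 263851 / 352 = 749.58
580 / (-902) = -290 / 451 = -0.64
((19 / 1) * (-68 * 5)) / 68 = -95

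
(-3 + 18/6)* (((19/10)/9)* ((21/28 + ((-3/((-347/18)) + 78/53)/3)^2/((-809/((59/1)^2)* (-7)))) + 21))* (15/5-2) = 0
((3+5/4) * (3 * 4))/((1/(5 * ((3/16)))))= 765/16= 47.81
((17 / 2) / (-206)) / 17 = -1 / 412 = -0.00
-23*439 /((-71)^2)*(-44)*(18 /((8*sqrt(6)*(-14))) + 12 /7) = 5331216 /35287 - 333201*sqrt(6) /141148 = 145.30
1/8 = 0.12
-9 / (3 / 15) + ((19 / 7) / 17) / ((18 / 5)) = -96295 / 2142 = -44.96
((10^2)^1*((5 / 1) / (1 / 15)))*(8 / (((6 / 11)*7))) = 110000 / 7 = 15714.29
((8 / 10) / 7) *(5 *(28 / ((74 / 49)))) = 392 / 37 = 10.59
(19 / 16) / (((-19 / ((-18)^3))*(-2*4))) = -729 / 16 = -45.56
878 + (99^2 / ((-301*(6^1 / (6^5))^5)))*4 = -143336035484228646826 / 301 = -476199453435975570.85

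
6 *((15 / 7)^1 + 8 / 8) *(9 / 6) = 198 / 7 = 28.29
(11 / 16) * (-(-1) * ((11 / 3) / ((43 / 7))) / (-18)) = -847 / 37152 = -0.02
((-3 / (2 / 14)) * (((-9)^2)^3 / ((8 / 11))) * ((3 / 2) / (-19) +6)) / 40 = -5524329195 / 2432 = -2271516.94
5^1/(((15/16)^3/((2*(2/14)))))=8192/4725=1.73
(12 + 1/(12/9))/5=51/20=2.55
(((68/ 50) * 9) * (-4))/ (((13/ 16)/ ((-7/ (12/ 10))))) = 22848/ 65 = 351.51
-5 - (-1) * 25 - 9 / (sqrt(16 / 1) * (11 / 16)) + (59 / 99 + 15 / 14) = 25495 / 1386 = 18.39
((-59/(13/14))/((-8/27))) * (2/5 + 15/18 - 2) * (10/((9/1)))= -9499/52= -182.67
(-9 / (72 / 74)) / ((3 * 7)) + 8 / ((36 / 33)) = 193 / 28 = 6.89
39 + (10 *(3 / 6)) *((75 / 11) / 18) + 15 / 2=1597 / 33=48.39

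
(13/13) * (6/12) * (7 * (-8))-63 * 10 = -658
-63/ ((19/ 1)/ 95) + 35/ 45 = -2828/ 9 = -314.22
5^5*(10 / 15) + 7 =6271 / 3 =2090.33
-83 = -83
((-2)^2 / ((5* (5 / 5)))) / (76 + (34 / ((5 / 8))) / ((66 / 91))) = 33 / 6229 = 0.01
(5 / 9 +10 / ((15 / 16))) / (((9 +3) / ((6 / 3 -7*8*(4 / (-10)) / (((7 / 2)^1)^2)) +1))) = 17069 / 3780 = 4.52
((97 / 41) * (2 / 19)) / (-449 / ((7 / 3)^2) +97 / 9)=-42777 / 12314432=-0.00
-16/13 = -1.23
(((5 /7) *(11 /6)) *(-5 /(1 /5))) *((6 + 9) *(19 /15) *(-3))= 26125 /14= 1866.07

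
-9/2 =-4.50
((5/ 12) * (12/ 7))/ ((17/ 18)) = 90/ 119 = 0.76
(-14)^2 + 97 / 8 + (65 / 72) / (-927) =208.12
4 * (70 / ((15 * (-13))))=-56 / 39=-1.44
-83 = -83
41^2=1681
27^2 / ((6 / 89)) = 21627 / 2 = 10813.50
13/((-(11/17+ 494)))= -221/8409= -0.03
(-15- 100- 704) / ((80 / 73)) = -59787 / 80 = -747.34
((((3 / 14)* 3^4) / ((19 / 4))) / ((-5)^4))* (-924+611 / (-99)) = -4972698 / 914375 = -5.44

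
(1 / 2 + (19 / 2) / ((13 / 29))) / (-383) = -282 / 4979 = -0.06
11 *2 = 22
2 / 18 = 1 / 9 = 0.11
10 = 10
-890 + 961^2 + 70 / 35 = 922633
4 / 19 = 0.21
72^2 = 5184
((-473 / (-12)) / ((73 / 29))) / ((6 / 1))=13717 / 5256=2.61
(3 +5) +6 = 14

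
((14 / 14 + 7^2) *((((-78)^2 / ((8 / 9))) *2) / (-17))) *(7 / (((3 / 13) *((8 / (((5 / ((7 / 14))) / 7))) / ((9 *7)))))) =-467137125 / 34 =-13739327.21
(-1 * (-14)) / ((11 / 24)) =336 / 11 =30.55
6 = 6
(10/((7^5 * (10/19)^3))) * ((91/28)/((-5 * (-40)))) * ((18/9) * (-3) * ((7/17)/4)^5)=-267501/58157342720000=-0.00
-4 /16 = -0.25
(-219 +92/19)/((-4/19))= 4069/4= 1017.25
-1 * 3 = -3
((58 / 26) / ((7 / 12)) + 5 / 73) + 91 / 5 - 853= -27598587 / 33215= -830.91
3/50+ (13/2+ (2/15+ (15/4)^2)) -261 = -288293/1200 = -240.24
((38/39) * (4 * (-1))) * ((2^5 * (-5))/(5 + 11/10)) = 243200/2379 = 102.23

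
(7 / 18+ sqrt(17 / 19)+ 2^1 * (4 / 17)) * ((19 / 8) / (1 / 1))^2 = 94943 / 19584+ 19 * sqrt(323) / 64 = 10.18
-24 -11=-35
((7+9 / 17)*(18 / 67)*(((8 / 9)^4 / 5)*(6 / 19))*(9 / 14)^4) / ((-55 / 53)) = -187564032 / 14289011275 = -0.01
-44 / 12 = -11 / 3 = -3.67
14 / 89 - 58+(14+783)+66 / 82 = 2700122 / 3649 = 739.96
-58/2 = -29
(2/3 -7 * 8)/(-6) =9.22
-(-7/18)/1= 7/18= 0.39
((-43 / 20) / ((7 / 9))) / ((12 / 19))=-2451 / 560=-4.38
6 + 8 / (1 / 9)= 78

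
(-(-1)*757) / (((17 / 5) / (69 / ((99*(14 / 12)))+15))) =4545785 / 1309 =3472.72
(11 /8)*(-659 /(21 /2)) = -7249 /84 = -86.30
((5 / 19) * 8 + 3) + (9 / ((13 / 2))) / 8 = 5215 / 988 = 5.28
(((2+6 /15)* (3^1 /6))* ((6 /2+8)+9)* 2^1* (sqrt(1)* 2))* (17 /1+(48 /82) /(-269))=17997024 /11029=1631.79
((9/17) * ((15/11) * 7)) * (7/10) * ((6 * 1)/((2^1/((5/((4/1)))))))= 19845/1496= 13.27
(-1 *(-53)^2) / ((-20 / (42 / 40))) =58989 / 400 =147.47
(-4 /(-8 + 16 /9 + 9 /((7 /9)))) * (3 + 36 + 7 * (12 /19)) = -207900 /6403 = -32.47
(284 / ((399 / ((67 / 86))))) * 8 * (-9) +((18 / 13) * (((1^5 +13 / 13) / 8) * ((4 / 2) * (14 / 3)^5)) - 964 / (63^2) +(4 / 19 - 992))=21090184952 / 42154749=500.30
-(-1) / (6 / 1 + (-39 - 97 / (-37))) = -37 / 1124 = -0.03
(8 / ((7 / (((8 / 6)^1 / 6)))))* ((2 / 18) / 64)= 1 / 2268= 0.00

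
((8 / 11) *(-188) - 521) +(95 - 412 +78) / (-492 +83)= -2956486 / 4499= -657.14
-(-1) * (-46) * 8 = -368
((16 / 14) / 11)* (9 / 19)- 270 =-394938 / 1463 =-269.95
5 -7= -2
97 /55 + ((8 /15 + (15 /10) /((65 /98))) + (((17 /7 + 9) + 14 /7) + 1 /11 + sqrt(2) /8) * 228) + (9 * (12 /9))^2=57 * sqrt(2) /2 + 48513466 /15015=3271.31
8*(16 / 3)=128 / 3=42.67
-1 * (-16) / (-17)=-0.94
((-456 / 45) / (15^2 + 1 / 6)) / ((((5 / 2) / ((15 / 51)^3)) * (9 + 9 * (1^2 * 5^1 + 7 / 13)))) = -7904 / 1015531839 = -0.00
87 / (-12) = -29 / 4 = -7.25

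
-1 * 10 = -10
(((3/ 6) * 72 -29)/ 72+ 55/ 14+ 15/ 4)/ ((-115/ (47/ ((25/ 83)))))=-15288019/ 1449000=-10.55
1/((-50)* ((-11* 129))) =1/70950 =0.00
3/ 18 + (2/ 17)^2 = 313/ 1734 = 0.18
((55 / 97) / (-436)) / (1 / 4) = -55 / 10573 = -0.01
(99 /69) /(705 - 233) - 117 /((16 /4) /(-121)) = 38422131 /10856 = 3539.25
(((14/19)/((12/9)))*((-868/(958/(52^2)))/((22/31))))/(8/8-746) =190992984/74582695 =2.56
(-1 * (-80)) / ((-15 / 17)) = -272 / 3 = -90.67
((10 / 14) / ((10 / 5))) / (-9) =-5 / 126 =-0.04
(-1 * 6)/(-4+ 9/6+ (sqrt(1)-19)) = 12/41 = 0.29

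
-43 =-43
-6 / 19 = -0.32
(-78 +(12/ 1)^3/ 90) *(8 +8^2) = -21168/ 5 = -4233.60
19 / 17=1.12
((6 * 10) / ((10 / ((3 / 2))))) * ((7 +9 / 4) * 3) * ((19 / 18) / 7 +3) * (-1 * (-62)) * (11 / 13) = 15026847 / 364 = 41282.55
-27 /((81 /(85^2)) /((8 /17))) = -3400 /3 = -1133.33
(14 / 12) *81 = 189 / 2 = 94.50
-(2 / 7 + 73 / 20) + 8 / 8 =-411 / 140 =-2.94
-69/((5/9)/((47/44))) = -29187/220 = -132.67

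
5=5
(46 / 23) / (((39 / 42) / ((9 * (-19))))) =-4788 / 13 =-368.31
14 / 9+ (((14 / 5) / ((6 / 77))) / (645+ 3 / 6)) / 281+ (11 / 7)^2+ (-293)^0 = 4019661146 / 799910055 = 5.03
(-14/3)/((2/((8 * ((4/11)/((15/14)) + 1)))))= -12376/495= -25.00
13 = 13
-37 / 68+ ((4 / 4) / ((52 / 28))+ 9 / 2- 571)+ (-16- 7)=-521123 / 884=-589.51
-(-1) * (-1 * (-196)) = 196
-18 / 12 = -3 / 2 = -1.50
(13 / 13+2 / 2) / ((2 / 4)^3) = 16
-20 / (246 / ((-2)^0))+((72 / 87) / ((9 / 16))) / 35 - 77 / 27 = -3248473 / 1123605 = -2.89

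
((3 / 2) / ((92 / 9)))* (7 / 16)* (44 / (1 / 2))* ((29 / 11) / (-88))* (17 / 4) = -93177 / 129536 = -0.72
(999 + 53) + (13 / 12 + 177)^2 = 4718257 / 144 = 32765.67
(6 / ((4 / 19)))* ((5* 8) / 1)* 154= 175560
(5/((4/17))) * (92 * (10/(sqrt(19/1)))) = 19550 * sqrt(19)/19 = 4485.08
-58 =-58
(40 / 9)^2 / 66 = 800 / 2673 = 0.30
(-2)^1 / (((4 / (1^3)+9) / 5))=-10 / 13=-0.77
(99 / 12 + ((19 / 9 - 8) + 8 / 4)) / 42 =157 / 1512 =0.10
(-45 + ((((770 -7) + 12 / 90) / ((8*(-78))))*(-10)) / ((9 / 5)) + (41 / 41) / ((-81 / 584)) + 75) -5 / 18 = 27431 / 936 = 29.31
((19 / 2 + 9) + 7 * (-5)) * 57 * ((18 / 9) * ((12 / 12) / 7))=-1881 / 7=-268.71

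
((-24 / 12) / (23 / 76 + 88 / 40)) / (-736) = 95 / 87492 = 0.00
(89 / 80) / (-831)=-89 / 66480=-0.00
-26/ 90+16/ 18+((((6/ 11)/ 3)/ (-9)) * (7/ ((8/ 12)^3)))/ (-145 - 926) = 0.60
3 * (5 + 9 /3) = 24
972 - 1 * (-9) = 981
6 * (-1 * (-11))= 66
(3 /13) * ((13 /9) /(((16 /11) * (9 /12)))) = 11 /36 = 0.31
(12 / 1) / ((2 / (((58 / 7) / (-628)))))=-87 / 1099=-0.08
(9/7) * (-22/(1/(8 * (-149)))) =236016/7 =33716.57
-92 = -92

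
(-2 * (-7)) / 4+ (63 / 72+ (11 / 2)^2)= 277 / 8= 34.62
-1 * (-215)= 215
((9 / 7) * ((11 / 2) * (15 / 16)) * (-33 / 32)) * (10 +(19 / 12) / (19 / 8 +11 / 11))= -32065 / 448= -71.57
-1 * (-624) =624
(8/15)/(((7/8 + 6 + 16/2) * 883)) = 64/1576155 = 0.00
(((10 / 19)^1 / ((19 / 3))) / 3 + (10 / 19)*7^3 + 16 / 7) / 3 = 154012 / 2527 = 60.95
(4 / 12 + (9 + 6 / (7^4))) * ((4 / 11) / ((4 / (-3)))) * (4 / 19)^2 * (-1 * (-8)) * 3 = -25822464 / 9534371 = -2.71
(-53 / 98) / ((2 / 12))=-159 / 49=-3.24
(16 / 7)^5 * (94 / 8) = 12320768 / 16807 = 733.07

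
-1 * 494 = -494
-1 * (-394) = 394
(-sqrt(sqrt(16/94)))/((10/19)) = -19 * 94^(3/4)/470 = -1.22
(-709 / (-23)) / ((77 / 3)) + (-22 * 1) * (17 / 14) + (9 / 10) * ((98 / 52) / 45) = -58652421 / 2302300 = -25.48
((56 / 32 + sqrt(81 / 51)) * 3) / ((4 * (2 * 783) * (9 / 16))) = 2 * sqrt(51) / 13311 + 7 / 4698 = 0.00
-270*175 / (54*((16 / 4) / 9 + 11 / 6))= -15750 / 41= -384.15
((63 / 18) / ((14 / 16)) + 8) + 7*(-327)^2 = 748515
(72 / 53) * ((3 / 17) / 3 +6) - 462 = -453.77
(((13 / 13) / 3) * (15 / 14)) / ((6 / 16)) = 20 / 21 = 0.95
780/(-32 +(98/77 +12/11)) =-4290/163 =-26.32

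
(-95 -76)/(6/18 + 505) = -513/1516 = -0.34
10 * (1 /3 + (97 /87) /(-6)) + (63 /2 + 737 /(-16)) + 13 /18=-51637 /4176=-12.37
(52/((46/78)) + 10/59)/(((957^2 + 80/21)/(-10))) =-25175220/26099057513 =-0.00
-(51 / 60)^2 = -289 / 400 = -0.72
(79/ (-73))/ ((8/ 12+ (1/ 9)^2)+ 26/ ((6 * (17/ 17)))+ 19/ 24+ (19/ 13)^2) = -8651448/ 63476201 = -0.14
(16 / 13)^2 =256 / 169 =1.51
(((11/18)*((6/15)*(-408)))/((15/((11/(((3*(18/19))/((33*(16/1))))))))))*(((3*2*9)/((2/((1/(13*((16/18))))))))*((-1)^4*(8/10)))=-41271648/1625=-25397.94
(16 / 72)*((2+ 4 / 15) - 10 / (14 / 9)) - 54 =-54.92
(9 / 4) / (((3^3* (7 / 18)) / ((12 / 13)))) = 18 / 91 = 0.20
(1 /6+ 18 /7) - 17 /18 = 113 /63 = 1.79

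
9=9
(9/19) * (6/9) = 6/19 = 0.32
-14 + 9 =-5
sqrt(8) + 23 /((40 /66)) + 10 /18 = 2 *sqrt(2) + 6931 /180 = 41.33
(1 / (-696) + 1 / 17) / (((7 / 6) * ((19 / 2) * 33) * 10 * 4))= 97 / 24728880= 0.00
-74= -74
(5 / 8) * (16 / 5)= 2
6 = 6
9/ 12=3/ 4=0.75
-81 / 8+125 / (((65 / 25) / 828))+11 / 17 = 70363243 / 1768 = 39798.21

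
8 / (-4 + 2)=-4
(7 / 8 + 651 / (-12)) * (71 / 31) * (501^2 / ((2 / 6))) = -22828791951 / 248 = -92051580.45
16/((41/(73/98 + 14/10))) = 0.84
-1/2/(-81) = 1/162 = 0.01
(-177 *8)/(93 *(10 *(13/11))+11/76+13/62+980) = -12232352/17963635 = -0.68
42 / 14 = 3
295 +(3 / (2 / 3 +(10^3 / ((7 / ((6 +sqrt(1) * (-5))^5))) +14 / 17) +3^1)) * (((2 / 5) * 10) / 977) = 15160977929 / 51393131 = 295.00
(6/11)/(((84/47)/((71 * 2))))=3337/77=43.34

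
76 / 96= 19 / 24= 0.79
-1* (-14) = 14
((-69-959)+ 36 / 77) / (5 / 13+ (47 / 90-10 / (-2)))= -173.96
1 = 1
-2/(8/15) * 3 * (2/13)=-45/26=-1.73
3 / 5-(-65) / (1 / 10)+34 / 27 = 88001 / 135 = 651.86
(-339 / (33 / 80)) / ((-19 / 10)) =90400 / 209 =432.54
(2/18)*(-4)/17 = -4/153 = -0.03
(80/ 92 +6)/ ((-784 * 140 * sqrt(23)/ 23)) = -79 * sqrt(23)/ 1262240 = -0.00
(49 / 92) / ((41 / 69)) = 147 / 164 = 0.90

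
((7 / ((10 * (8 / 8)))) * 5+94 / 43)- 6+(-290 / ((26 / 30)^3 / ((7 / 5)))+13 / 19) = -2237659315 / 3589898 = -623.32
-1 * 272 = -272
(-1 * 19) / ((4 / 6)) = -57 / 2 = -28.50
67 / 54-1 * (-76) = 4171 / 54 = 77.24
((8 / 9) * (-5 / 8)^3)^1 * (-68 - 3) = 8875 / 576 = 15.41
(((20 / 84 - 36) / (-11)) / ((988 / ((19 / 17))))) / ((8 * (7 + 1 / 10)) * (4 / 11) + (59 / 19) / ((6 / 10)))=71345 / 501085676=0.00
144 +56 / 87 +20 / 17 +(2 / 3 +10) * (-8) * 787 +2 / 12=-198219563 / 2958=-67011.35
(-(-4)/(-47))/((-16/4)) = 1/47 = 0.02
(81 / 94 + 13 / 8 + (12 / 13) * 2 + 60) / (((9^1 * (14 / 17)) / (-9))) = -5345803 / 68432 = -78.12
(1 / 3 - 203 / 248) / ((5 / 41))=-14801 / 3720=-3.98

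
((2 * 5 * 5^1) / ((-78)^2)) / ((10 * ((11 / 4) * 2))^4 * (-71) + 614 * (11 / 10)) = -125 / 9881841170916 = -0.00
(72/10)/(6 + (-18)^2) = 6/275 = 0.02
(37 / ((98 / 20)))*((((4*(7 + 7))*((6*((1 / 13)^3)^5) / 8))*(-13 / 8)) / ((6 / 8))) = -370 / 27561634699895023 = -0.00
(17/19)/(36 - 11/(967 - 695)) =4624/185839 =0.02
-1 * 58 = -58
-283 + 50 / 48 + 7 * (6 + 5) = -4919 / 24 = -204.96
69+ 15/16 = 1119/16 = 69.94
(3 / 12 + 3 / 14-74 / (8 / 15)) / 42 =-484 / 147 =-3.29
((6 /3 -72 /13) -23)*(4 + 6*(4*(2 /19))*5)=-109020 /247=-441.38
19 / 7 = 2.71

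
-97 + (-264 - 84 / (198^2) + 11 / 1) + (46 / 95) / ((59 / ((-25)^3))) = -1751446547 / 3662307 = -478.24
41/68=0.60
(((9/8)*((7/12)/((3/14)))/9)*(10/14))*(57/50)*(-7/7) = -133/480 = -0.28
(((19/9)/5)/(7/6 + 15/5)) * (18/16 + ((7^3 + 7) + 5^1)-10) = 17537/500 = 35.07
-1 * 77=-77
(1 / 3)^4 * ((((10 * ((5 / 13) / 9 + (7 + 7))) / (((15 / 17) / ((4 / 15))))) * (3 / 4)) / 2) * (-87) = -809999 / 47385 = -17.09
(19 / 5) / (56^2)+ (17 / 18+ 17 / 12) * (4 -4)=19 / 15680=0.00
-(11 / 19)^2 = -0.34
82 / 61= 1.34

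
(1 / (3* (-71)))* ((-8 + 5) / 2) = 1 / 142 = 0.01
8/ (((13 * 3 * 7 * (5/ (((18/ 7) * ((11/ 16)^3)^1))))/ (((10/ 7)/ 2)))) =3993/ 1141504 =0.00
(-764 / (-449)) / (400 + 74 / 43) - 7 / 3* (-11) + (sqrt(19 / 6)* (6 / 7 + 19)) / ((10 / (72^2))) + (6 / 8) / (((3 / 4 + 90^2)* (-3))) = 1075260863822 / 41886418413 + 60048* sqrt(114) / 35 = 18343.88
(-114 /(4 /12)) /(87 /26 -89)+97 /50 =5.93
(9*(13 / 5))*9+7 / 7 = 1058 / 5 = 211.60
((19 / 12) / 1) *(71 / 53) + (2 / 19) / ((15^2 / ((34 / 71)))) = 136499491 / 64347300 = 2.12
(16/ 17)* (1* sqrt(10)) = 16* sqrt(10)/ 17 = 2.98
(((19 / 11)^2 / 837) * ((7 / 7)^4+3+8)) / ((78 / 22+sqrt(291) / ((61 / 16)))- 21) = -1343281 / 512127099- 22021 * sqrt(291) / 558684108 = -0.00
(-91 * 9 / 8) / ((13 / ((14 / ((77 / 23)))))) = -1449 / 44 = -32.93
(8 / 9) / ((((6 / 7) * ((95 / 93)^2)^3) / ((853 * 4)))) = 2289290895036432 / 735091890625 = 3114.29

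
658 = 658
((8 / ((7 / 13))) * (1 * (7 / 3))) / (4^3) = 13 / 24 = 0.54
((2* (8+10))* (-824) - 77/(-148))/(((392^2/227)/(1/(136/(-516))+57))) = -1802802845385/773237248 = -2331.50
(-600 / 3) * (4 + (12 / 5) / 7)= -6080 / 7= -868.57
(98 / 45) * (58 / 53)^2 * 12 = 1318688 / 42135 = 31.30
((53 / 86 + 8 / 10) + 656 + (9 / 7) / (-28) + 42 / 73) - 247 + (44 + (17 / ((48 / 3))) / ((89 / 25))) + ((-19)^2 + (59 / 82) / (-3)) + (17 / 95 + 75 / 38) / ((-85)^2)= 15088864903609652699 / 18491151344694000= 816.00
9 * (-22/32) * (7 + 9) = -99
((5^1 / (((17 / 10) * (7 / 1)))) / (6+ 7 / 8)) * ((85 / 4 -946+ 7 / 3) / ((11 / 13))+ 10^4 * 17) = 445922060 / 43197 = 10322.99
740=740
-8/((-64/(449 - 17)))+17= 71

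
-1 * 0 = 0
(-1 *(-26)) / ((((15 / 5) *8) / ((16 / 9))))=52 / 27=1.93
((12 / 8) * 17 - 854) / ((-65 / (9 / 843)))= 4971 / 36530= 0.14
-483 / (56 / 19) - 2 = -1327 / 8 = -165.88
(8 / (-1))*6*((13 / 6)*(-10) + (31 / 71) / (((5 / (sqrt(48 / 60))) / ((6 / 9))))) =1040 - 1984*sqrt(5) / 1775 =1037.50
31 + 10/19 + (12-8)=675/19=35.53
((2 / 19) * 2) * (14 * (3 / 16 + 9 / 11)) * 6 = 3717 / 209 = 17.78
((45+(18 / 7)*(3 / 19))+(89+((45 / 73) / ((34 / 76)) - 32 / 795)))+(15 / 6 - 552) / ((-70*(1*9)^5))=1402367677455781 / 10330987472820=135.74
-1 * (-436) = 436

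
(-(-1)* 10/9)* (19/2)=95/9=10.56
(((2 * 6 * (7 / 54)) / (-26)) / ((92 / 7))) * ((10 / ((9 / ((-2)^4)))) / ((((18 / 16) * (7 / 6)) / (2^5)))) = -1.97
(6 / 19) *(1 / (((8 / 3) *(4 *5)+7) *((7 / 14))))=36 / 3439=0.01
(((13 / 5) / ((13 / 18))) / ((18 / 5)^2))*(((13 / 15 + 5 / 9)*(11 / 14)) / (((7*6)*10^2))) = 22 / 297675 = 0.00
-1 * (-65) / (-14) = -65 / 14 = -4.64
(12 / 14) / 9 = 2 / 21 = 0.10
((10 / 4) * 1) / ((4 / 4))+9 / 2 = 7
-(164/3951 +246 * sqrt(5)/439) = -246 * sqrt(5)/439 - 164/3951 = -1.29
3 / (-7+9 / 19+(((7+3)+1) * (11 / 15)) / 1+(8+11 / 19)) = 855 / 2884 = 0.30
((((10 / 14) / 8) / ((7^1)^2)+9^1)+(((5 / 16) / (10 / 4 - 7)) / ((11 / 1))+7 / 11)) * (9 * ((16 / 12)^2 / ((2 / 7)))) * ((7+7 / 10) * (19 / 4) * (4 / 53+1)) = 236144179 / 11130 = 21216.91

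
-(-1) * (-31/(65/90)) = -558/13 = -42.92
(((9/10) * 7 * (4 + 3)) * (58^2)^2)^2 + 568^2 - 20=6226459048908432524/25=249058361956337300.96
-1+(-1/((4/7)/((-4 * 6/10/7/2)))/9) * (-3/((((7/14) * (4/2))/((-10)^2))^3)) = -100001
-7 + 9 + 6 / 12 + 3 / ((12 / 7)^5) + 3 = 472999 / 82944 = 5.70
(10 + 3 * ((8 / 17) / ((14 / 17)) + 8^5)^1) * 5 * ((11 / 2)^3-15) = 297650825 / 4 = 74412706.25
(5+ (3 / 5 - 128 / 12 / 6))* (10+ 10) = 688 / 9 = 76.44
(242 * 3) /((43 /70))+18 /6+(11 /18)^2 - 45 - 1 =15871807 /13932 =1139.23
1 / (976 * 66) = 1 / 64416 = 0.00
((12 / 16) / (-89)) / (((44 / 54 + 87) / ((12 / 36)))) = -27 / 844076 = -0.00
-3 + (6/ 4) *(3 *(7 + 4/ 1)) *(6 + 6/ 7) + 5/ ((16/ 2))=18875/ 56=337.05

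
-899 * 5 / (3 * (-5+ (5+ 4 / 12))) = -4495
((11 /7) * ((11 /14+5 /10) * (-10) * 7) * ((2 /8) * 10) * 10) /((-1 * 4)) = 12375 /14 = 883.93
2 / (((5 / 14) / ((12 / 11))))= 6.11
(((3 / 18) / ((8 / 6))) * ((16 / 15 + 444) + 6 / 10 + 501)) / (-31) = -355 / 93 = -3.82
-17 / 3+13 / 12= -55 / 12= -4.58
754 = 754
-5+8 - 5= -2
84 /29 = 2.90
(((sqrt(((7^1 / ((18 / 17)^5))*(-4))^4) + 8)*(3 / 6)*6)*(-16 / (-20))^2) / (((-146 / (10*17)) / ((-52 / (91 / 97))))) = 165838173378531137 / 2969578048185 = 55845.70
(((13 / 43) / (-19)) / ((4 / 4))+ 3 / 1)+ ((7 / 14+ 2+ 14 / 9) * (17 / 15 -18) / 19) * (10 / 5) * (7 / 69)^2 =66437989 / 22831065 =2.91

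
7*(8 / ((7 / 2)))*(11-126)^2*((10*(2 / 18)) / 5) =423200 / 9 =47022.22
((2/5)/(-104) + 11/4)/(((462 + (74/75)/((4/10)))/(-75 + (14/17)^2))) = -1353177/3079414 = -0.44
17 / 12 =1.42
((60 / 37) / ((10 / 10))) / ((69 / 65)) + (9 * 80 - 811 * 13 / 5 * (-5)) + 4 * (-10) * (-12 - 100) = 13398593 / 851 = 15744.53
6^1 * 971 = 5826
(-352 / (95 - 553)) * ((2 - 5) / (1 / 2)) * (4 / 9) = -1408 / 687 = -2.05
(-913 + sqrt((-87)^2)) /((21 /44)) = -5192 /3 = -1730.67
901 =901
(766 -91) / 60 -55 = -175 / 4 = -43.75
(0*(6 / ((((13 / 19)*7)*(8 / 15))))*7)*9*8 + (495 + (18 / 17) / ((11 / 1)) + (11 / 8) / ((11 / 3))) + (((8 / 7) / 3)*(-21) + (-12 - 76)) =597609 / 1496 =399.47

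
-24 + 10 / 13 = -302 / 13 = -23.23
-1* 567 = -567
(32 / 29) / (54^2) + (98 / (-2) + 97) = 1014776 / 21141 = 48.00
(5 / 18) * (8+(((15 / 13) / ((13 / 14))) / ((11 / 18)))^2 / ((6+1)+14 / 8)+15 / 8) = 1430391395 / 497646864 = 2.87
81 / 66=27 / 22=1.23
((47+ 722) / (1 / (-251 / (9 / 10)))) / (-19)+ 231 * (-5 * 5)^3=-615272935 / 171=-3598087.34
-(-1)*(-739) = -739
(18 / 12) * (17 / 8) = 51 / 16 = 3.19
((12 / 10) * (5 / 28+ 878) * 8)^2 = 87065124624 / 1225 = 71073571.12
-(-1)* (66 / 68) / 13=33 / 442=0.07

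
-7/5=-1.40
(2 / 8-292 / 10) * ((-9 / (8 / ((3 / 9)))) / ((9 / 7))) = 8.44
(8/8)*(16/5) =3.20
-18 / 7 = -2.57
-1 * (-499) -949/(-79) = 40370/79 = 511.01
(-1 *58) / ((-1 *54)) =29 / 27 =1.07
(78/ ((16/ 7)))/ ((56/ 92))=897/ 16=56.06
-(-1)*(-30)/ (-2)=15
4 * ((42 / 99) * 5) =280 / 33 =8.48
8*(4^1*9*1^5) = 288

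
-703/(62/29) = -20387/62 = -328.82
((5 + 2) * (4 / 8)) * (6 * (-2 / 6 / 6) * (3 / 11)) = -7 / 22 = -0.32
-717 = -717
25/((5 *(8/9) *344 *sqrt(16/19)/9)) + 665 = 405 *sqrt(19)/11008 + 665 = 665.16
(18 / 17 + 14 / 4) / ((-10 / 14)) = -6.38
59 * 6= 354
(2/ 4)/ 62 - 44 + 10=-33.99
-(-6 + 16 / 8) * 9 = 36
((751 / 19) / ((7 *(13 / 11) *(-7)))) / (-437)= 8261 / 5289011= 0.00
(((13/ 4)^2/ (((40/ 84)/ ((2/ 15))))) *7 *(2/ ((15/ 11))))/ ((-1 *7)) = -13013/ 3000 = -4.34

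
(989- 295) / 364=1.91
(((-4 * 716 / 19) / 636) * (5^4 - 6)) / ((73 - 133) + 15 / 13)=5761652 / 2311065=2.49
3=3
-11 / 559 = -0.02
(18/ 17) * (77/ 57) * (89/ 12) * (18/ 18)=6853/ 646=10.61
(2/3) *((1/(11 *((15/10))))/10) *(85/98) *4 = 68/4851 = 0.01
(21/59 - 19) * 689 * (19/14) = -7200050/413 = -17433.54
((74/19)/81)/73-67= -7527175/112347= -67.00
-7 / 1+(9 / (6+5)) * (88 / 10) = 1 / 5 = 0.20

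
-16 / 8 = -2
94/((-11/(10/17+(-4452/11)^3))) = 141007508214844/248897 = 566529561.28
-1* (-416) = 416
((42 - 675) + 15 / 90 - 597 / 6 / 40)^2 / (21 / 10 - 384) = -23249235529 / 21997440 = -1056.91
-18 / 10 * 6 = -54 / 5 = -10.80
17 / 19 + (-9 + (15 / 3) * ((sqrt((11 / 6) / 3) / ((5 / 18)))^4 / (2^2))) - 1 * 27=102844 / 2375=43.30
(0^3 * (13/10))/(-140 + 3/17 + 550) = 0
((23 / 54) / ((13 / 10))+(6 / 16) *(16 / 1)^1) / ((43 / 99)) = 14.57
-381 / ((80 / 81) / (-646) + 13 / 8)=-79744824 / 339799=-234.68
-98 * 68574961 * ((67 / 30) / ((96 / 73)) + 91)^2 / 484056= -239491346527170313849 / 2007477043200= -119299668.87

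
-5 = -5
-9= -9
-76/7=-10.86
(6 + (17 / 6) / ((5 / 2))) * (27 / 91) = 963 / 455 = 2.12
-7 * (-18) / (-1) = -126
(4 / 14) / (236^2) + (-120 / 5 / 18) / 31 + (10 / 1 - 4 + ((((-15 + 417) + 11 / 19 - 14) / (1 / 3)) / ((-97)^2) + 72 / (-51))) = 257250689139551 / 55096116680136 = 4.67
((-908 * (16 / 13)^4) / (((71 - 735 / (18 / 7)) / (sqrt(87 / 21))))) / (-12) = -29753344 * sqrt(203) / 257705903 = -1.64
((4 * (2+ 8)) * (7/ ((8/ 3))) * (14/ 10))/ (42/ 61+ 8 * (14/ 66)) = 6039/ 98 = 61.62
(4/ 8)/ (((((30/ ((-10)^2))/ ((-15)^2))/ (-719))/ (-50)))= 13481250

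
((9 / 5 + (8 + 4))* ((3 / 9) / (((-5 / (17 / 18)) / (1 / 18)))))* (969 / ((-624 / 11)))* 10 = 1389223 / 168480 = 8.25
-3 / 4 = -0.75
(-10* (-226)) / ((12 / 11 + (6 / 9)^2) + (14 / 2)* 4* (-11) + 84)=-55935 / 5506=-10.16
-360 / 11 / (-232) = 45 / 319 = 0.14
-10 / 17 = -0.59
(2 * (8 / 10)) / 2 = 4 / 5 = 0.80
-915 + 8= -907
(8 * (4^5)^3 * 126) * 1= 1082331758592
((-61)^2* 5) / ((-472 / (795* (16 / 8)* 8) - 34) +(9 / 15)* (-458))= -60.24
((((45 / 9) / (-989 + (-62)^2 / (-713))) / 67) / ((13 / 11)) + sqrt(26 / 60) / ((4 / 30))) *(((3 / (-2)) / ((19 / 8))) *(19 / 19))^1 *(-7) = -106260 / 378492179 + 21 *sqrt(390) / 19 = 21.83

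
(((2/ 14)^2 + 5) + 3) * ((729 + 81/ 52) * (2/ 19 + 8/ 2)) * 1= 6398433/ 266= 24054.26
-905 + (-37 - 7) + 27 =-922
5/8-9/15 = 1/40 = 0.02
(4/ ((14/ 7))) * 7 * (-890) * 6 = -74760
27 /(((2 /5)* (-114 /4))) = -2.37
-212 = -212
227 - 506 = -279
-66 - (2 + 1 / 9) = -613 / 9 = -68.11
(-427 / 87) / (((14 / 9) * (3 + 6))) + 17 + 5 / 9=8981 / 522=17.20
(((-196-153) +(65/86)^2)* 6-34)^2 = 61727247775561/13675204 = 4513808.19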